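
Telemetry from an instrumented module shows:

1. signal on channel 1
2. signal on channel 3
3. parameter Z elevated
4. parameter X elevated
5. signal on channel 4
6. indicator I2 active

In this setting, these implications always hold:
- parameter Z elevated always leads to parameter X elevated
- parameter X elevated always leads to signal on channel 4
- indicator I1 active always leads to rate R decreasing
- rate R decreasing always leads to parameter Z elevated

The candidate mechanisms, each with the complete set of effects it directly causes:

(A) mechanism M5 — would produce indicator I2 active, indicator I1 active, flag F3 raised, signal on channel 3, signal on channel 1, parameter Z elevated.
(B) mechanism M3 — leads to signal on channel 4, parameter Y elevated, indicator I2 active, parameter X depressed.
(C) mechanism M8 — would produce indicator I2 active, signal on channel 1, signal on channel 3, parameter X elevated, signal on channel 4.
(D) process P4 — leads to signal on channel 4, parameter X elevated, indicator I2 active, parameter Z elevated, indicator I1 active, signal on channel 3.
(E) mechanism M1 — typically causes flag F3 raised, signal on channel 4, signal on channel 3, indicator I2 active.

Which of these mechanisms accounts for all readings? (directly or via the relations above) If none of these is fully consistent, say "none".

Testing each hypothesis:
(A) mechanism M5 — signal on channel 1 +; signal on channel 3 +; parameter Z elevated +; parameter X elevated + (through parameter Z elevated → parameter X elevated); signal on channel 4 + (through parameter Z elevated → parameter X elevated → signal on channel 4); indicator I2 active +
(B) mechanism M3 — fails on signal on channel 1, signal on channel 3, parameter Z elevated, parameter X elevated (predicts parameter X depressed, not parameter X elevated)
(C) mechanism M8 — does not account for parameter Z elevated
(D) process P4 — does not account for signal on channel 1
(E) mechanism M1 — signal on channel 1 -; signal on channel 3 +; parameter Z elevated -; parameter X elevated -; signal on channel 4 +; indicator I2 active +
Only (A) is consistent with every observation.

A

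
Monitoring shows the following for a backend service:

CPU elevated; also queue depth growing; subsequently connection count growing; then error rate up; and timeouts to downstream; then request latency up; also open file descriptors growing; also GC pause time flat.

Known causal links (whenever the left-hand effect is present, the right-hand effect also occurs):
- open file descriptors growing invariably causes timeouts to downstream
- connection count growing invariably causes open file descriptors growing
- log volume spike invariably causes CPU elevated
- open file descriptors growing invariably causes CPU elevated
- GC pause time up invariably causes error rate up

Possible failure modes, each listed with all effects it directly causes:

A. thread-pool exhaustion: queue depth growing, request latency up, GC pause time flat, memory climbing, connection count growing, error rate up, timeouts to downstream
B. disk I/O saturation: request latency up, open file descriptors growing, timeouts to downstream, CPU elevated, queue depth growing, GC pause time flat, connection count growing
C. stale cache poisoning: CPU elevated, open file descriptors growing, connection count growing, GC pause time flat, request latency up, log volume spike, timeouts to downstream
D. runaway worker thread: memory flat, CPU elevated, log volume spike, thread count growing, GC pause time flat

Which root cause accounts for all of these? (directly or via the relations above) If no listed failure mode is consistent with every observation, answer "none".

A

Checking each candidate against the observations:
(A) thread-pool exhaustion — accounts for every observation (CPU elevated via connection count growing → open file descriptors growing → CPU elevated)
(B) disk I/O saturation — CPU elevated yes; queue depth growing yes; connection count growing yes; error rate up NO; timeouts to downstream yes; request latency up yes; open file descriptors growing yes; GC pause time flat yes
(C) stale cache poisoning — CPU elevated yes; queue depth growing NO; connection count growing yes; error rate up NO; timeouts to downstream yes; request latency up yes; open file descriptors growing yes; GC pause time flat yes
(D) runaway worker thread — does not account for queue depth growing, connection count growing, error rate up, timeouts to downstream, request latency up, open file descriptors growing
(A) alone accounts for all the evidence.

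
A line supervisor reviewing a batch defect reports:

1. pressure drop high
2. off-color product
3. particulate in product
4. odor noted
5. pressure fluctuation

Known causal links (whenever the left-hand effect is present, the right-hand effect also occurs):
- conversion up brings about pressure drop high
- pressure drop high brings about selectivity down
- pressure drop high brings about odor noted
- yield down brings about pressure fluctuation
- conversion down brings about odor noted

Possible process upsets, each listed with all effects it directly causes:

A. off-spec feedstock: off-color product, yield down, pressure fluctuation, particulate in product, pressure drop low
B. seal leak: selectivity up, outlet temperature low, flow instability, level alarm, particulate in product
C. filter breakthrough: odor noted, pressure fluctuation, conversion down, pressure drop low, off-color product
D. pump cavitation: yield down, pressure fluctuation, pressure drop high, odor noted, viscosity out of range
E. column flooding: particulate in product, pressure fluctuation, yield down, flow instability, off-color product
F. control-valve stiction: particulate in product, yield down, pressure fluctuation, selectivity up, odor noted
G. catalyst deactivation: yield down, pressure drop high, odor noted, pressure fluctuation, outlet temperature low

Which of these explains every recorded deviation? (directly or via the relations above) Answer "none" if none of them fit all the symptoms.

none

Testing each hypothesis:
(A) off-spec feedstock — pressure drop high NO; off-color product yes; particulate in product yes; odor noted NO; pressure fluctuation yes
(B) seal leak — pressure drop high NO; off-color product NO; particulate in product yes; odor noted NO; pressure fluctuation NO
(C) filter breakthrough — fails on pressure drop high, particulate in product (predicts pressure drop low, not pressure drop high)
(D) pump cavitation — does not account for off-color product, particulate in product
(E) column flooding — pressure drop high NO; off-color product yes; particulate in product yes; odor noted NO; pressure fluctuation yes
(F) control-valve stiction — pressure drop high NO; off-color product NO; particulate in product yes; odor noted yes; pressure fluctuation yes
(G) catalyst deactivation — does not account for off-color product, particulate in product
Every candidate fails on at least one observation.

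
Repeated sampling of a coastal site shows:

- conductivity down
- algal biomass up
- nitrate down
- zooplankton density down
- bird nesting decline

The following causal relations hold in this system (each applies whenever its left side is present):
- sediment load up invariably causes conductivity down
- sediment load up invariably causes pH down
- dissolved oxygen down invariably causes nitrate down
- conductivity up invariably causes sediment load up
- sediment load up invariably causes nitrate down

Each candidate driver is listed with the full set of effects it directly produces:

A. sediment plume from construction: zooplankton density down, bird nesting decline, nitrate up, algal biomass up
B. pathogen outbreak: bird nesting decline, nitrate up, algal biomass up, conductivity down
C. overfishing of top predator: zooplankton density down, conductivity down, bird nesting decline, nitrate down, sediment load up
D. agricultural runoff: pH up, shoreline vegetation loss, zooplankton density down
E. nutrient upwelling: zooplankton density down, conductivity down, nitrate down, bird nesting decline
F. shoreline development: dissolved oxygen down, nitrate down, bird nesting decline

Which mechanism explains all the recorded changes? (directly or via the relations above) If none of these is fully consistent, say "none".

none

Testing each hypothesis:
(A) sediment plume from construction — conductivity down -; algal biomass up +; nitrate down -; zooplankton density down +; bird nesting decline +
(B) pathogen outbreak — fails on nitrate down, zooplankton density down (predicts nitrate up, not nitrate down)
(C) overfishing of top predator — conductivity down +; algal biomass up -; nitrate down +; zooplankton density down +; bird nesting decline +
(D) agricultural runoff — does not account for conductivity down, algal biomass up, nitrate down, bird nesting decline
(E) nutrient upwelling — conductivity down +; algal biomass up -; nitrate down +; zooplankton density down +; bird nesting decline +
(F) shoreline development — conductivity down -; algal biomass up -; nitrate down +; zooplankton density down -; bird nesting decline +
No candidate is consistent with all observations.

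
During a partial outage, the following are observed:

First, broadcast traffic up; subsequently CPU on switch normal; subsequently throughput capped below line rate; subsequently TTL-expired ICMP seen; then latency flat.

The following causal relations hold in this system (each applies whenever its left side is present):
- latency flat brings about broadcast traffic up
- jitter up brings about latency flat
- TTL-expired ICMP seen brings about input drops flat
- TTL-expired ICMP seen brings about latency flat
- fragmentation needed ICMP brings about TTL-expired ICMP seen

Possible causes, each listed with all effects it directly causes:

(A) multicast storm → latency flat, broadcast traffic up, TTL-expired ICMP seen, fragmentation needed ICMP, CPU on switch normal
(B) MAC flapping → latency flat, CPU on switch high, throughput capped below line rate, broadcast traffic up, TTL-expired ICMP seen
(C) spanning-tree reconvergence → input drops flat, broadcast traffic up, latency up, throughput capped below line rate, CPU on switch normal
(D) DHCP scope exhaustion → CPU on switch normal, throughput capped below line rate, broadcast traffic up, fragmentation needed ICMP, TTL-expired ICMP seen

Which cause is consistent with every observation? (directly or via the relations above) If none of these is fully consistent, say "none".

D

Per-candidate check:
(A) multicast storm — does not account for throughput capped below line rate
(B) MAC flapping — fails on CPU on switch normal (predicts CPU on switch high, not CPU on switch normal)
(C) spanning-tree reconvergence — broadcast traffic up ✓; CPU on switch normal ✓; throughput capped below line rate ✓; TTL-expired ICMP seen ✗; latency flat ✗
(D) DHCP scope exhaustion — accounts for every observation (latency flat via TTL-expired ICMP seen → latency flat)
Only (D) is consistent with every observation.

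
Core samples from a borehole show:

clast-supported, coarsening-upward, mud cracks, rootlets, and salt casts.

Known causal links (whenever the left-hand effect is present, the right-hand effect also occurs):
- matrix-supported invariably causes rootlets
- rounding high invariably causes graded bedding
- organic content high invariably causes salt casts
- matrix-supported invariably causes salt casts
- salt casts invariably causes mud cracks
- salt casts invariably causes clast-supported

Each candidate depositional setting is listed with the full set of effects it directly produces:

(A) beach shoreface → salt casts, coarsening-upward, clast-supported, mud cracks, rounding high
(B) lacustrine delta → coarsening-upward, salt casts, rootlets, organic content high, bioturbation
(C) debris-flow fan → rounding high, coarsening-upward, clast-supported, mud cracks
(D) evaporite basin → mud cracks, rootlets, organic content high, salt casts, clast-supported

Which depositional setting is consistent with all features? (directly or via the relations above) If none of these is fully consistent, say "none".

Testing each hypothesis:
(A) beach shoreface — clast-supported +; coarsening-upward +; mud cracks +; rootlets -; salt casts +
(B) lacustrine delta — clast-supported + (through salt casts → clast-supported); coarsening-upward +; mud cracks + (through salt casts → mud cracks); rootlets +; salt casts +
(C) debris-flow fan — clast-supported +; coarsening-upward +; mud cracks +; rootlets -; salt casts -
(D) evaporite basin — does not account for coarsening-upward
(B) alone accounts for all the evidence.

B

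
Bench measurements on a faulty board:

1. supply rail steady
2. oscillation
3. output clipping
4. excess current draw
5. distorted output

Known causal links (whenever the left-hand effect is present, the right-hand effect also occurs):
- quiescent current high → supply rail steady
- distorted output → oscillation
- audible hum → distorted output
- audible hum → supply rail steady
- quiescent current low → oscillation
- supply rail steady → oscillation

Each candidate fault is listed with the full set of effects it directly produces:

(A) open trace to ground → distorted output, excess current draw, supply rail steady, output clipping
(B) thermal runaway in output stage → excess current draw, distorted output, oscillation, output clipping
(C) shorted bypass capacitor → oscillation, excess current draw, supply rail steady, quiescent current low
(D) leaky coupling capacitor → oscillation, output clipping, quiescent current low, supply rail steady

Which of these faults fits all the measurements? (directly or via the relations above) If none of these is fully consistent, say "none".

A

Checking each candidate against the observations:
(A) open trace to ground — accounts for every observation (oscillation via supply rail steady → oscillation)
(B) thermal runaway in output stage — does not account for supply rail steady
(C) shorted bypass capacitor — does not account for output clipping, distorted output
(D) leaky coupling capacitor — supply rail steady ✓; oscillation ✓; output clipping ✓; excess current draw ✗; distorted output ✗
(A) is the only candidate with no mismatches.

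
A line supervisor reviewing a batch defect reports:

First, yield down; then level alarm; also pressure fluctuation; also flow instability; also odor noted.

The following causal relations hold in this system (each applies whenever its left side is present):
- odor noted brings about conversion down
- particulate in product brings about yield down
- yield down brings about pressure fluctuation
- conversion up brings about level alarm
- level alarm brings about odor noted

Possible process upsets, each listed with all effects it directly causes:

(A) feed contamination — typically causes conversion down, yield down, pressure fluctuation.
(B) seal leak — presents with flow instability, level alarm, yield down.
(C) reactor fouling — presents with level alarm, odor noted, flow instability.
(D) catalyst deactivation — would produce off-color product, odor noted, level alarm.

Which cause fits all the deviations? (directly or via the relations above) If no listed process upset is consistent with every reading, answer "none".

For each candidate, compare predicted effects to what was observed:
(A) feed contamination — yield down ✓; level alarm ✗; pressure fluctuation ✓; flow instability ✗; odor noted ✗
(B) seal leak — yield down ✓; level alarm ✓; pressure fluctuation ✓ (through yield down → pressure fluctuation); flow instability ✓; odor noted ✓ (through level alarm → odor noted)
(C) reactor fouling — does not account for yield down, pressure fluctuation
(D) catalyst deactivation — yield down ✗; level alarm ✓; pressure fluctuation ✗; flow instability ✗; odor noted ✓
Only (B) is consistent with every observation.

B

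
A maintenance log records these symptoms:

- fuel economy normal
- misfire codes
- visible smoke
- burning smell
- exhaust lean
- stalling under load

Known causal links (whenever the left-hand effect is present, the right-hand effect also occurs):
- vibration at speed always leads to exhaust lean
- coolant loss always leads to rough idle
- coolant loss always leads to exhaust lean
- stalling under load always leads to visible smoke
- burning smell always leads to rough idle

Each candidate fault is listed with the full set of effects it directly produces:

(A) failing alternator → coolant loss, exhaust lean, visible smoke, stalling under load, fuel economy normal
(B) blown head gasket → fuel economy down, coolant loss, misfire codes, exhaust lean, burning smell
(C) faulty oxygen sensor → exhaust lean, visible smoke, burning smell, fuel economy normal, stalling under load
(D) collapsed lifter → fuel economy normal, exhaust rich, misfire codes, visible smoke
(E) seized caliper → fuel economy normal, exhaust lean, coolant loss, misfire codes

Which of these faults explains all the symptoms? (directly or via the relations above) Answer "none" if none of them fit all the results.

none

Per-candidate check:
(A) failing alternator — does not account for misfire codes, burning smell
(B) blown head gasket — fuel economy normal -; misfire codes +; visible smoke -; burning smell +; exhaust lean +; stalling under load -
(C) faulty oxygen sensor — does not account for misfire codes
(D) collapsed lifter — fails on burning smell, exhaust lean, stalling under load (predicts exhaust rich, not exhaust lean)
(E) seized caliper — fuel economy normal +; misfire codes +; visible smoke -; burning smell -; exhaust lean +; stalling under load -
None of the listed candidates fits everything.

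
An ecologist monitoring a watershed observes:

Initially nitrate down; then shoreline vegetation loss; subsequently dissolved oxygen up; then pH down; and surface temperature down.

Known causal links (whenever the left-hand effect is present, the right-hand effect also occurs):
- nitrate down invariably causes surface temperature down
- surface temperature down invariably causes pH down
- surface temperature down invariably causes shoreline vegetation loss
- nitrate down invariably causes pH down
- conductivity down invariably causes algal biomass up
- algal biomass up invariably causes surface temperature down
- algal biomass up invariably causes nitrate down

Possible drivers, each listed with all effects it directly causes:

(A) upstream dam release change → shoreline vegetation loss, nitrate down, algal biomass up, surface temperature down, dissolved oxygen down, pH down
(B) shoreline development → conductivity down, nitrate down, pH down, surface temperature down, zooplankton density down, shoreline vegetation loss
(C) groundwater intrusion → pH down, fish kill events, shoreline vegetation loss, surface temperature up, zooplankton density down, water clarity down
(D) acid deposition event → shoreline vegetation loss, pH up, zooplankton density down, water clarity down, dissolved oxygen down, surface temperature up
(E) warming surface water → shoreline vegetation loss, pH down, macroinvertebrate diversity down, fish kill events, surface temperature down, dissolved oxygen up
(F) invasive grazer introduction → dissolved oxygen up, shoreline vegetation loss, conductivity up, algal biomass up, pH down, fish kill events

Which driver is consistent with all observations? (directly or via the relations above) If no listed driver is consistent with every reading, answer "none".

F

For each candidate, compare predicted effects to what was observed:
(A) upstream dam release change — nitrate down +; shoreline vegetation loss +; dissolved oxygen up -; pH down +; surface temperature down +
(B) shoreline development — does not account for dissolved oxygen up
(C) groundwater intrusion — nitrate down -; shoreline vegetation loss +; dissolved oxygen up -; pH down +; surface temperature down -
(D) acid deposition event — fails on nitrate down, dissolved oxygen up, pH down, surface temperature down (predicts dissolved oxygen down, not dissolved oxygen up; predicts pH up, not pH down; predicts surface temperature up, not surface temperature down)
(E) warming surface water — nitrate down -; shoreline vegetation loss +; dissolved oxygen up +; pH down +; surface temperature down +
(F) invasive grazer introduction — nitrate down + (via algal biomass up → nitrate down); shoreline vegetation loss +; dissolved oxygen up +; pH down +; surface temperature down + (via algal biomass up → surface temperature down)
(F) alone accounts for all the evidence.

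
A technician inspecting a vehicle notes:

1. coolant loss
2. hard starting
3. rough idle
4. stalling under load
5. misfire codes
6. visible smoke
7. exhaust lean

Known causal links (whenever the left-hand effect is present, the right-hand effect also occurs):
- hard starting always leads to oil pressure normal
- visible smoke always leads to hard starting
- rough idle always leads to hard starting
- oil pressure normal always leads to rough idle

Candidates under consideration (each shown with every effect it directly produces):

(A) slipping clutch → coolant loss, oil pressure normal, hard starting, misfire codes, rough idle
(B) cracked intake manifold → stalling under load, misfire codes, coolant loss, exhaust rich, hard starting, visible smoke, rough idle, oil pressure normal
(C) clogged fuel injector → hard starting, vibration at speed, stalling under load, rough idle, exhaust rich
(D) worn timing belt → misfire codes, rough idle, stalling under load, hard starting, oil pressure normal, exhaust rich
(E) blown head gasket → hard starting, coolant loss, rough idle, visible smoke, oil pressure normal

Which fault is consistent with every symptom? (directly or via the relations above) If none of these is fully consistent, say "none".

none

For each candidate, compare predicted effects to what was observed:
(A) slipping clutch — does not account for stalling under load, visible smoke, exhaust lean
(B) cracked intake manifold — fails on exhaust lean (predicts exhaust rich, not exhaust lean)
(C) clogged fuel injector — fails on coolant loss, misfire codes, visible smoke, exhaust lean (predicts exhaust rich, not exhaust lean)
(D) worn timing belt — fails on coolant loss, visible smoke, exhaust lean (predicts exhaust rich, not exhaust lean)
(E) blown head gasket — does not account for stalling under load, misfire codes, exhaust lean
No candidate is consistent with all observations.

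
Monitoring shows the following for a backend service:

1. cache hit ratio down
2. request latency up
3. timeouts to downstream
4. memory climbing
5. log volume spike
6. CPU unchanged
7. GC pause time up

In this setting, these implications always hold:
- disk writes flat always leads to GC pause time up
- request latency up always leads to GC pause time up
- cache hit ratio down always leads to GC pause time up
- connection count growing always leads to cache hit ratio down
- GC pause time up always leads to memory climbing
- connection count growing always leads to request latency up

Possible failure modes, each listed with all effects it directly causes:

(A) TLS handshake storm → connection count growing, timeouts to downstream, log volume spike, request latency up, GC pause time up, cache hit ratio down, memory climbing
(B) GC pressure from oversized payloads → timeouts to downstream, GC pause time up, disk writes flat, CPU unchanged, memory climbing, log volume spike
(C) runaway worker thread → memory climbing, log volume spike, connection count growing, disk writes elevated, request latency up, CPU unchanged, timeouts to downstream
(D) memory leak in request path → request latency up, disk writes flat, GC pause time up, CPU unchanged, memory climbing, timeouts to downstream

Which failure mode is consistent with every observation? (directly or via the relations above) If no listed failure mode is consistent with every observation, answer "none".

Checking each candidate against the observations:
(A) TLS handshake storm — cache hit ratio down match; request latency up match; timeouts to downstream match; memory climbing match; log volume spike match; CPU unchanged miss; GC pause time up match
(B) GC pressure from oversized payloads — cache hit ratio down miss; request latency up miss; timeouts to downstream match; memory climbing match; log volume spike match; CPU unchanged match; GC pause time up match
(C) runaway worker thread — cache hit ratio down match (via connection count growing → cache hit ratio down); request latency up match; timeouts to downstream match; memory climbing match; log volume spike match; CPU unchanged match; GC pause time up match (via request latency up → GC pause time up)
(D) memory leak in request path — cache hit ratio down miss; request latency up match; timeouts to downstream match; memory climbing match; log volume spike miss; CPU unchanged match; GC pause time up match
(C) is the only candidate with no mismatches.

C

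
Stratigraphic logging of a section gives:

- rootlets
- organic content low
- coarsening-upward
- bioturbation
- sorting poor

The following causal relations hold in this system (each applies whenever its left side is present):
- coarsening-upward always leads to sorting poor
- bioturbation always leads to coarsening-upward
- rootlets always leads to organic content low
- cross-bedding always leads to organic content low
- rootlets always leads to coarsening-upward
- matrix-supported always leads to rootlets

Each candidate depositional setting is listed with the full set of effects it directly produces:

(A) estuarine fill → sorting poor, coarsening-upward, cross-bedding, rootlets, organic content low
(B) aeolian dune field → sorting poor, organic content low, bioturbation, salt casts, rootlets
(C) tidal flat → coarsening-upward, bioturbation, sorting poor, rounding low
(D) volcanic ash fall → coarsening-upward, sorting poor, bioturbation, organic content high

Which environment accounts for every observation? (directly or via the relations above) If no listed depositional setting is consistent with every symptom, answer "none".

For each candidate, compare predicted effects to what was observed:
(A) estuarine fill — does not account for bioturbation
(B) aeolian dune field — rootlets ✓; organic content low ✓; coarsening-upward ✓ (through bioturbation → coarsening-upward); bioturbation ✓; sorting poor ✓
(C) tidal flat — rootlets ✗; organic content low ✗; coarsening-upward ✓; bioturbation ✓; sorting poor ✓
(D) volcanic ash fall — fails on rootlets, organic content low (predicts organic content high, not organic content low)
Only (B) is consistent with every observation.

B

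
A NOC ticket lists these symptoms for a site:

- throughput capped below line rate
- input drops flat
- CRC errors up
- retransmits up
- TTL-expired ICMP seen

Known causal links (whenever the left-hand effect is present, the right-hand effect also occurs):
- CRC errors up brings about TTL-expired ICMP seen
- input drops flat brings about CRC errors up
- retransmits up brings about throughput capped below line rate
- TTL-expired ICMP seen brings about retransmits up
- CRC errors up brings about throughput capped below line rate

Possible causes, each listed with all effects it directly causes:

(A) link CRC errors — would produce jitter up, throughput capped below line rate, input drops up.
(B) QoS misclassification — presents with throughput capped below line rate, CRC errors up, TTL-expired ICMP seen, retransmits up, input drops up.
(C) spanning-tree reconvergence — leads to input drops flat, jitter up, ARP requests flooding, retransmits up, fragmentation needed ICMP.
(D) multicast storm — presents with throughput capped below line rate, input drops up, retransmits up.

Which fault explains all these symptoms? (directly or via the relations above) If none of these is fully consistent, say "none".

C

Per-candidate check:
(A) link CRC errors — fails on input drops flat, CRC errors up, retransmits up, TTL-expired ICMP seen (predicts input drops up, not input drops flat)
(B) QoS misclassification — fails on input drops flat (predicts input drops up, not input drops flat)
(C) spanning-tree reconvergence — accounts for every observation (throughput capped below line rate by retransmits up → throughput capped below line rate)
(D) multicast storm — throughput capped below line rate match; input drops flat miss; CRC errors up miss; retransmits up match; TTL-expired ICMP seen miss
(C) alone accounts for all the evidence.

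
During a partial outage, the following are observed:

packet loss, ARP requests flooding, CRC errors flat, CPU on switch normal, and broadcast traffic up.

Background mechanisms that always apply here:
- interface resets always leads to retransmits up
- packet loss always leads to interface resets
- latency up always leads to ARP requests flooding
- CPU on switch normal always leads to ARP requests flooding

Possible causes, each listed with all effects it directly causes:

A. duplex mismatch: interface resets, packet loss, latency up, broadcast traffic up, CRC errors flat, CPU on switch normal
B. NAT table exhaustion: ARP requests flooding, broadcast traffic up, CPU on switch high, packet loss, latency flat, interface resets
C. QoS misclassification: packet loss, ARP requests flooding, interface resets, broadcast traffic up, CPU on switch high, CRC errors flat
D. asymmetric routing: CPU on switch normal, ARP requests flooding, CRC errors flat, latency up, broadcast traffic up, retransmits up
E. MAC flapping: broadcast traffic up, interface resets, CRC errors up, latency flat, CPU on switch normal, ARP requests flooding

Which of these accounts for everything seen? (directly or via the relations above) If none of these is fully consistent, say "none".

Checking each candidate against the observations:
(A) duplex mismatch — accounts for every observation (ARP requests flooding through CPU on switch normal → ARP requests flooding)
(B) NAT table exhaustion — packet loss ✓; ARP requests flooding ✓; CRC errors flat ✗; CPU on switch normal ✗; broadcast traffic up ✓
(C) QoS misclassification — fails on CPU on switch normal (predicts CPU on switch high, not CPU on switch normal)
(D) asymmetric routing — packet loss ✗; ARP requests flooding ✓; CRC errors flat ✓; CPU on switch normal ✓; broadcast traffic up ✓
(E) MAC flapping — packet loss ✗; ARP requests flooding ✓; CRC errors flat ✗; CPU on switch normal ✓; broadcast traffic up ✓
Only (A) is consistent with every observation.

A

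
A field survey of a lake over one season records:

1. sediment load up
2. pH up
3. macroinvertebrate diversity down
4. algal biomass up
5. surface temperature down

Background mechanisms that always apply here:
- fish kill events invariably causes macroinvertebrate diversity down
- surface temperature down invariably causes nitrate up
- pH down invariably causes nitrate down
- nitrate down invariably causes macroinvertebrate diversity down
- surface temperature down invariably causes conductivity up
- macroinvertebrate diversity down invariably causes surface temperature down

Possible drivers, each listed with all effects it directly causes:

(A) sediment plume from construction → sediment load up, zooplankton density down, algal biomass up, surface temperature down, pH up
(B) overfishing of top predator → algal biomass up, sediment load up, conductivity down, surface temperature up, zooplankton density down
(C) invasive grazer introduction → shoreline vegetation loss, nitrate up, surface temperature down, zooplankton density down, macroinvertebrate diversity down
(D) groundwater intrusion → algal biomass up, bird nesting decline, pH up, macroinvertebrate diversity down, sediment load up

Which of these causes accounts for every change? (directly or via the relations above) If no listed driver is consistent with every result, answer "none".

D

For each candidate, compare predicted effects to what was observed:
(A) sediment plume from construction — sediment load up match; pH up match; macroinvertebrate diversity down miss; algal biomass up match; surface temperature down match
(B) overfishing of top predator — fails on pH up, macroinvertebrate diversity down, surface temperature down (predicts surface temperature up, not surface temperature down)
(C) invasive grazer introduction — sediment load up miss; pH up miss; macroinvertebrate diversity down match; algal biomass up miss; surface temperature down match
(D) groundwater intrusion — accounts for every observation (surface temperature down via macroinvertebrate diversity down → surface temperature down)
Only (D) is consistent with every observation.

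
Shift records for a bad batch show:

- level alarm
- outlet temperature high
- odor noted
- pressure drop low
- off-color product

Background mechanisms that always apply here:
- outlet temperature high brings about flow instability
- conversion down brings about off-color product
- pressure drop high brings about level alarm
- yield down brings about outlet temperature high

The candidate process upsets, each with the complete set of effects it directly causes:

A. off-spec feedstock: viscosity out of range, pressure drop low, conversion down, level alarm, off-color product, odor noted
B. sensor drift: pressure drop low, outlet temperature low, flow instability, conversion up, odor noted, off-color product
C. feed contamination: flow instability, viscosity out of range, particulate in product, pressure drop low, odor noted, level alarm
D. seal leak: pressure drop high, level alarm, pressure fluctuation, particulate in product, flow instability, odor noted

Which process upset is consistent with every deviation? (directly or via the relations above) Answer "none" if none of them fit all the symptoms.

Testing each hypothesis:
(A) off-spec feedstock — level alarm yes; outlet temperature high NO; odor noted yes; pressure drop low yes; off-color product yes
(B) sensor drift — fails on level alarm, outlet temperature high (predicts outlet temperature low, not outlet temperature high)
(C) feed contamination — level alarm yes; outlet temperature high NO; odor noted yes; pressure drop low yes; off-color product NO
(D) seal leak — level alarm yes; outlet temperature high NO; odor noted yes; pressure drop low NO; off-color product NO
Every candidate fails on at least one observation.

none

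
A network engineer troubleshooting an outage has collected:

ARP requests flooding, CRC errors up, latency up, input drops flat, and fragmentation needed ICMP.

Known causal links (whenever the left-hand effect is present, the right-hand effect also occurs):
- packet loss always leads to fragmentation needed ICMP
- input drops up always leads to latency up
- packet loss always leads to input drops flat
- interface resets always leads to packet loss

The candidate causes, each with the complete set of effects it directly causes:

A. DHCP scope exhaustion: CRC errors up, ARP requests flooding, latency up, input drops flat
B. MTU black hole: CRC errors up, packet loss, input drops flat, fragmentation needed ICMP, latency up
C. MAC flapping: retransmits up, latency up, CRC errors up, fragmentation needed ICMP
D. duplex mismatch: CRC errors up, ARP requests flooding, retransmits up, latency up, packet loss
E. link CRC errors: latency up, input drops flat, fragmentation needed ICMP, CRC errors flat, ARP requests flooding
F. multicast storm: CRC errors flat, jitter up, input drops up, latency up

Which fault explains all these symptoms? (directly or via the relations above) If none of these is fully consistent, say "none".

D

Testing each hypothesis:
(A) DHCP scope exhaustion — does not account for fragmentation needed ICMP
(B) MTU black hole — ARP requests flooding miss; CRC errors up match; latency up match; input drops flat match; fragmentation needed ICMP match
(C) MAC flapping — ARP requests flooding miss; CRC errors up match; latency up match; input drops flat miss; fragmentation needed ICMP match
(D) duplex mismatch — ARP requests flooding match; CRC errors up match; latency up match; input drops flat match (by packet loss → input drops flat); fragmentation needed ICMP match (by packet loss → fragmentation needed ICMP)
(E) link CRC errors — ARP requests flooding match; CRC errors up miss; latency up match; input drops flat match; fragmentation needed ICMP match
(F) multicast storm — ARP requests flooding miss; CRC errors up miss; latency up match; input drops flat miss; fragmentation needed ICMP miss
Only (D) is consistent with every observation.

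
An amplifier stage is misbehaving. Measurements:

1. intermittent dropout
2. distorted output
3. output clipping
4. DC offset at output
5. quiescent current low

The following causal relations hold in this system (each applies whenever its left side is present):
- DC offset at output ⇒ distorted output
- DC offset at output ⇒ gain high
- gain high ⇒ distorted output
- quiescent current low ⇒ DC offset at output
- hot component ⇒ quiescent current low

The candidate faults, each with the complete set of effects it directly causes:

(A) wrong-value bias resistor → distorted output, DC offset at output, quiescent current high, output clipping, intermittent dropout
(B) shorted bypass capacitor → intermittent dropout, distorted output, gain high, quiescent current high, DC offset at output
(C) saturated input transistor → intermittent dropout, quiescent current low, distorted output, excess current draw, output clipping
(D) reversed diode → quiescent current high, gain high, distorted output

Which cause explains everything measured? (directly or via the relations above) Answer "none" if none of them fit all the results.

Checking each candidate against the observations:
(A) wrong-value bias resistor — intermittent dropout match; distorted output match; output clipping match; DC offset at output match; quiescent current low miss
(B) shorted bypass capacitor — fails on output clipping, quiescent current low (predicts quiescent current high, not quiescent current low)
(C) saturated input transistor — accounts for every observation (DC offset at output by quiescent current low → DC offset at output)
(D) reversed diode — intermittent dropout miss; distorted output match; output clipping miss; DC offset at output miss; quiescent current low miss
(C) alone accounts for all the evidence.

C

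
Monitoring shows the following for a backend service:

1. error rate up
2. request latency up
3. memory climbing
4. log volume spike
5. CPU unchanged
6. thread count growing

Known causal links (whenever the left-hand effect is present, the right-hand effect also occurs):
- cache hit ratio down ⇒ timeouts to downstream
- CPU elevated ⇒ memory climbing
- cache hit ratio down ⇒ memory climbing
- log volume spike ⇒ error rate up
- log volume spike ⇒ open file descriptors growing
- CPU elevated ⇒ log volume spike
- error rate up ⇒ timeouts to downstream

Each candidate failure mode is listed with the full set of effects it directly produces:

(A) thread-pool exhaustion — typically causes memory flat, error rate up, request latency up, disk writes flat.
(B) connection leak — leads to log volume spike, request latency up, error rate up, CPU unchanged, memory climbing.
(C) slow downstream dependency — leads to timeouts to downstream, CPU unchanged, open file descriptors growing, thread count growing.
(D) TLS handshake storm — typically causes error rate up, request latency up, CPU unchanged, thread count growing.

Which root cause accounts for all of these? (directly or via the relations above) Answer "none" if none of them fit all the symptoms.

none

For each candidate, compare predicted effects to what was observed:
(A) thread-pool exhaustion — fails on memory climbing, log volume spike, CPU unchanged, thread count growing (predicts memory flat, not memory climbing)
(B) connection leak — does not account for thread count growing
(C) slow downstream dependency — error rate up -; request latency up -; memory climbing -; log volume spike -; CPU unchanged +; thread count growing +
(D) TLS handshake storm — does not account for memory climbing, log volume spike
None of the listed candidates fits everything.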